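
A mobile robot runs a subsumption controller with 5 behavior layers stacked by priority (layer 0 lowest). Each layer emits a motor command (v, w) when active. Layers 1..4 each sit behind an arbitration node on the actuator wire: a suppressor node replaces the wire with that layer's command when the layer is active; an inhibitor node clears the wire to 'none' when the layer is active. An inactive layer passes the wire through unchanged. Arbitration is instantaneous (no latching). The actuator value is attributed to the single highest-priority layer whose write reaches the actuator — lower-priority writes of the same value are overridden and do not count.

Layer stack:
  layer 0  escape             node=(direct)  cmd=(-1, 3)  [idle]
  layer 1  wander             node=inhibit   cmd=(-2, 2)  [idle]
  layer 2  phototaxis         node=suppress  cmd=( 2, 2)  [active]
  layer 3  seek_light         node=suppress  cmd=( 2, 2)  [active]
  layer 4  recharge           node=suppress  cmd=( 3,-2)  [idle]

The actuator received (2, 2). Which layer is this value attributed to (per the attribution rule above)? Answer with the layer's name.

L0 escape: idle → wire = none
L1 wander: idle → wire stays none
L2 phototaxis: active, suppressor → wire = (2, 2)
L3 seek_light: active, suppressor → wire = (2, 2)
L4 recharge: idle → wire stays (2, 2)
actuator = (2, 2)
last writer: layer 3 = seek_light

seek_light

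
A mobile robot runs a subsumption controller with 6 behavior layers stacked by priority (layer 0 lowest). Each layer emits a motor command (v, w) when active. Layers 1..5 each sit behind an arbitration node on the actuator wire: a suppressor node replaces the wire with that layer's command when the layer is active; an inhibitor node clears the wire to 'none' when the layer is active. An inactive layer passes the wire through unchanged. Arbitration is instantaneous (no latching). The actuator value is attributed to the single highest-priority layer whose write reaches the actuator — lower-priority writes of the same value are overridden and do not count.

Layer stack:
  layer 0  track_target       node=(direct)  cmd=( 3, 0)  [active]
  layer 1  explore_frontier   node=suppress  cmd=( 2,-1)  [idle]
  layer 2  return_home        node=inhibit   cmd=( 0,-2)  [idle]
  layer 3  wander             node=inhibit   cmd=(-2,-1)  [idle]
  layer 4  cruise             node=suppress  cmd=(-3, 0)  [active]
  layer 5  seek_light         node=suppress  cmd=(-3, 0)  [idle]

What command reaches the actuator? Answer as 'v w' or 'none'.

L0 track_target: active, feeds wire = (3, 0)
L1 explore_frontier: idle → wire stays (3, 0)
L2 return_home: idle → wire stays (3, 0)
L3 wander: idle → wire stays (3, 0)
L4 cruise: active, suppressor → wire = (-3, 0)
L5 seek_light: idle → wire stays (-3, 0)
actuator = (-3, 0)

-3 0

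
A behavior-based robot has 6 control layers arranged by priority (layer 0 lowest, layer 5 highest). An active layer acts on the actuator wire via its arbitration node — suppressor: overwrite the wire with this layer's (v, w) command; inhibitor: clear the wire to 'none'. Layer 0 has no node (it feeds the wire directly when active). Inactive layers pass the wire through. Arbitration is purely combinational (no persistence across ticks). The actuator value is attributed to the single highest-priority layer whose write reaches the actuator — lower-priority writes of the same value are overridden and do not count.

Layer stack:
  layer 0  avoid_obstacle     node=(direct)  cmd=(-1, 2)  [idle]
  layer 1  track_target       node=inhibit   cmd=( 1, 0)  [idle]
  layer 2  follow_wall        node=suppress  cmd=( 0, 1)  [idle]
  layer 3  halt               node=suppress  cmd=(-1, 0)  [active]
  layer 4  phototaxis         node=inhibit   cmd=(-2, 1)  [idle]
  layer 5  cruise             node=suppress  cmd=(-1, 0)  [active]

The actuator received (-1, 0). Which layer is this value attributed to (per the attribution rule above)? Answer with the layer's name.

cruise

[0] avoid_obstacle off; wire := none
[1] track_target off; pass none
[2] follow_wall off; pass none
[3] halt on (suppress); wire := (-1, 0)
[4] phototaxis off; pass (-1, 0)
[5] cruise on (suppress); wire := (-1, 0)
output (-1, 0)
last writer: layer 5 = cruise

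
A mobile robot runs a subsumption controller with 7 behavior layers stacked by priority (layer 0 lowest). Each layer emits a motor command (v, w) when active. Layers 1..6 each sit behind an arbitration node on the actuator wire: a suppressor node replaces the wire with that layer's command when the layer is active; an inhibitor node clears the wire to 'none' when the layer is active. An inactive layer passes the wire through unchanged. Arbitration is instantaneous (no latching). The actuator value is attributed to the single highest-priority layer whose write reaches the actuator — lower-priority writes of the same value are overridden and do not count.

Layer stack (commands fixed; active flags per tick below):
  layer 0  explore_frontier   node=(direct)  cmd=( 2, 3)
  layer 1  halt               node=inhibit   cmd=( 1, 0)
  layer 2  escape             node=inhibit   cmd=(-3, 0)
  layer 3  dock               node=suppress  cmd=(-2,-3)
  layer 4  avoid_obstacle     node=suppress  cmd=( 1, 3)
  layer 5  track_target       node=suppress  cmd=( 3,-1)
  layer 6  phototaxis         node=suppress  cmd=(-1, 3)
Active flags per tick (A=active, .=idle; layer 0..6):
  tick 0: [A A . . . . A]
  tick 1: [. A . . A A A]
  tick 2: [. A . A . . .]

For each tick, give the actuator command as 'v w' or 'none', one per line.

-1 3
-1 3
-2 -3

tick 0:
  layer 0 (explore_frontier) active — direct: (2, 3)
  layer 1 (halt) active — inhibits: none
  layer 2 (escape) idle — unchanged: none
  layer 3 (dock) idle — unchanged: none
  layer 4 (avoid_obstacle) idle — unchanged: none
  layer 5 (track_target) idle — unchanged: none
  layer 6 (phototaxis) active — suppresses: (-1, 3)
  → actuator (-1, 3)
tick 1:
  layer 0 (explore_frontier) idle — none
  layer 1 (halt) active — inhibits: none
  layer 2 (escape) idle — unchanged: none
  layer 3 (dock) idle — unchanged: none
  layer 4 (avoid_obstacle) active — suppresses: (1, 3)
  layer 5 (track_target) active — suppresses: (3, -1)
  layer 6 (phototaxis) active — suppresses: (-1, 3)
  → actuator (-1, 3)
tick 2:
  layer 0 (explore_frontier) idle — none
  layer 1 (halt) active — inhibits: none
  layer 2 (escape) idle — unchanged: none
  layer 3 (dock) active — suppresses: (-2, -3)
  layer 4 (avoid_obstacle) idle — unchanged: (-2, -3)
  layer 5 (track_target) idle — unchanged: (-2, -3)
  layer 6 (phototaxis) idle — unchanged: (-2, -3)
  → actuator (-2, -3)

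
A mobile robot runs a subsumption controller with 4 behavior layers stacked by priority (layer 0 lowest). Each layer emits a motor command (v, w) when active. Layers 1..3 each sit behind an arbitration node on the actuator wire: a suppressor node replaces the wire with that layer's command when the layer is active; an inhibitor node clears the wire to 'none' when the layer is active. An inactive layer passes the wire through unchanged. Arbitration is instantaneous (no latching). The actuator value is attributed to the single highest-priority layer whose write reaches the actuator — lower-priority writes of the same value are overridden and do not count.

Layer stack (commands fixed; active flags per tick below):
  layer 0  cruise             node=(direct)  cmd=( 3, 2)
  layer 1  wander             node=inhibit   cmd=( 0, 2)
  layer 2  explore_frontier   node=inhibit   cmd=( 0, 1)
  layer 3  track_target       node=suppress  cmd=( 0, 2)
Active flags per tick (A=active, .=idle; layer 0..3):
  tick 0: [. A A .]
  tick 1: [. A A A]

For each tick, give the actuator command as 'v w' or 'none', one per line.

none
0 2

tick 0:
  layer 0 (cruise) idle — none
  layer 1 (wander) active — inhibits: none
  layer 2 (explore_frontier) active — inhibits: none
  layer 3 (track_target) idle — unchanged: none
  → actuator none
tick 1:
  layer 0 (cruise) idle — none
  layer 1 (wander) active — inhibits: none
  layer 2 (explore_frontier) active — inhibits: none
  layer 3 (track_target) active — suppresses: (0, 2)
  → actuator (0, 2)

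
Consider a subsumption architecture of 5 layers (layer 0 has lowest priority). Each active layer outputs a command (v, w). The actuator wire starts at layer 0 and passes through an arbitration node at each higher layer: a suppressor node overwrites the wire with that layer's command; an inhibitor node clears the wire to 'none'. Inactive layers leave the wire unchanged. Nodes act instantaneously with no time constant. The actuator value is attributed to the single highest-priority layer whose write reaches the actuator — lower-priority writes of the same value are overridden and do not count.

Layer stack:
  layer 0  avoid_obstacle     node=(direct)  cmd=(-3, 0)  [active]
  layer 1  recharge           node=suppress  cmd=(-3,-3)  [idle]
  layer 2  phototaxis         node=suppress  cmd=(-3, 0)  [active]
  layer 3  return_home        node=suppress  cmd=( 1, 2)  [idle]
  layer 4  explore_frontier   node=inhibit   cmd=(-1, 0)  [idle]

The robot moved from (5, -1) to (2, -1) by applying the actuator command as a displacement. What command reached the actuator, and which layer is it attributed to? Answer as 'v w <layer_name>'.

displacement = (2, -1) − (5, -1) = (-3, 0)
layer 0 (avoid_obstacle) active — direct: (-3, 0)
layer 1 (recharge) idle — unchanged: (-3, 0)
layer 2 (phototaxis) active — suppresses: (-3, 0)
layer 3 (return_home) idle — unchanged: (-3, 0)
layer 4 (explore_frontier) idle — unchanged: (-3, 0)
→ actuator (-3, 0) — from layer 2 (phototaxis)

-3 0 phototaxis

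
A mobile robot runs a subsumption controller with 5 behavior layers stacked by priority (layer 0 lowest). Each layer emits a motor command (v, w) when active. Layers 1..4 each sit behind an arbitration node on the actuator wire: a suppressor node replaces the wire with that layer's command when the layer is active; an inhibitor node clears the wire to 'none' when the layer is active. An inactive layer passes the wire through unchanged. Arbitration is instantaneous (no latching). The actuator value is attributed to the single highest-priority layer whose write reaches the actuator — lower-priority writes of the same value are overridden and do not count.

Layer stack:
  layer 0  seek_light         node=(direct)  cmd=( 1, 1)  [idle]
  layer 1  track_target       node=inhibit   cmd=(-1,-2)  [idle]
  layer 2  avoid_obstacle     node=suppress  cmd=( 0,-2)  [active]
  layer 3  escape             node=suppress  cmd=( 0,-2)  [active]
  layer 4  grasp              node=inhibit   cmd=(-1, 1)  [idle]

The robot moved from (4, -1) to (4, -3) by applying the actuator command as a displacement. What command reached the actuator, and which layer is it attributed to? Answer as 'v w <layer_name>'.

0 -2 escape

displacement = (4, -3) − (4, -1) = (0, -2)
[0] seek_light off; wire := none
[1] track_target off; pass none
[2] avoid_obstacle on (suppress); wire := (0, -2)
[3] escape on (suppress); wire := (0, -2)
[4] grasp off; pass (0, -2)
output (0, -2) — from layer 3 (escape)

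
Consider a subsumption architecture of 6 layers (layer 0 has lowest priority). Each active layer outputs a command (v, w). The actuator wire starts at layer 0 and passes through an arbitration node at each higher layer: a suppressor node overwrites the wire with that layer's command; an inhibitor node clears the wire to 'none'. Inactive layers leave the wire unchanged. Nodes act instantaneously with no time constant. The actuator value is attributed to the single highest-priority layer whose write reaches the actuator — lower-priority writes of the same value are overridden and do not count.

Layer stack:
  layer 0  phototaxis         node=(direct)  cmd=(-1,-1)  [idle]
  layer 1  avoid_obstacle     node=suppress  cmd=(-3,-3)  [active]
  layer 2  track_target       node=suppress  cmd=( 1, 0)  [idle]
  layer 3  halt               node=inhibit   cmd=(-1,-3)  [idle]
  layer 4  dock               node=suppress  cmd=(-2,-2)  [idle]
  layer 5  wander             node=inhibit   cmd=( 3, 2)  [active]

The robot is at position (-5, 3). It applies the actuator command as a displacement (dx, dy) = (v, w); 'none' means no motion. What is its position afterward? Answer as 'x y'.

-5 3

L0 phototaxis: idle → wire = none
L1 avoid_obstacle: active, suppressor → wire = (-3, -3)
L2 track_target: idle → wire stays (-3, -3)
L3 halt: idle → wire stays (-3, -3)
L4 dock: idle → wire stays (-3, -3)
L5 wander: active, inhibitor → wire = none
actuator = none
position: (-5, 3) + none = (-5, 3)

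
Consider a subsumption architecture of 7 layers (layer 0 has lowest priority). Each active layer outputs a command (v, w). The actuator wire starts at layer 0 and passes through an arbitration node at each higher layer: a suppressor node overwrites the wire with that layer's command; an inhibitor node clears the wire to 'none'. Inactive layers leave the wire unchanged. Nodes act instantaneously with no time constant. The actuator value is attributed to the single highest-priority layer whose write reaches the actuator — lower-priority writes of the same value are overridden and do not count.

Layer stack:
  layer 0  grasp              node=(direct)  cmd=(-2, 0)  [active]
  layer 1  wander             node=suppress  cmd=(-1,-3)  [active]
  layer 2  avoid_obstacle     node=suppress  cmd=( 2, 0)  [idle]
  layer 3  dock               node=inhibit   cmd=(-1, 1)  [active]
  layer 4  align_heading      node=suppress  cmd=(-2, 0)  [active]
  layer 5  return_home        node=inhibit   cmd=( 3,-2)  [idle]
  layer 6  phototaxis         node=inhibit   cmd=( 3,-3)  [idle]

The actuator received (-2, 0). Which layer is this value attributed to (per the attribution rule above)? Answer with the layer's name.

L0 grasp: active, feeds wire = (-2, 0)
L1 wander: active, suppressor → wire = (-1, -3)
L2 avoid_obstacle: idle → wire stays (-1, -3)
L3 dock: active, inhibitor → wire = none
L4 align_heading: active, suppressor → wire = (-2, 0)
L5 return_home: idle → wire stays (-2, 0)
L6 phototaxis: idle → wire stays (-2, 0)
actuator = (-2, 0)
last writer: layer 4 = align_heading

align_heading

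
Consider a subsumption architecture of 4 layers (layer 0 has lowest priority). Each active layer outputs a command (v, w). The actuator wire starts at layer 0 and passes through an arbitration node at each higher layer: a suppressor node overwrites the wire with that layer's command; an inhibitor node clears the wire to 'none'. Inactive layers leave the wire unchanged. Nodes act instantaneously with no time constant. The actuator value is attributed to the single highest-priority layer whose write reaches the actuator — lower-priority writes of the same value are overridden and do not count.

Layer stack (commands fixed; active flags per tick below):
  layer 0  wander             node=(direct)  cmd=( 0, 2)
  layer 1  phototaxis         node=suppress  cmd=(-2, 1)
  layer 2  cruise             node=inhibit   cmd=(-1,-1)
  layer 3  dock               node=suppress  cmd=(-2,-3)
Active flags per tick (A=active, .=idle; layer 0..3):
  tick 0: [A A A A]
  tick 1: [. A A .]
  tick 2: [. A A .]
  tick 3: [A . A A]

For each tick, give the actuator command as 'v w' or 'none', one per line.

tick 0:
  layer 0 (wander) active — direct: (0, 2)
  layer 1 (phototaxis) active — suppresses: (-2, 1)
  layer 2 (cruise) active — inhibits: none
  layer 3 (dock) active — suppresses: (-2, -3)
  → actuator (-2, -3)
tick 1:
  layer 0 (wander) idle — none
  layer 1 (phototaxis) active — suppresses: (-2, 1)
  layer 2 (cruise) active — inhibits: none
  layer 3 (dock) idle — unchanged: none
  → actuator none
tick 2:
  layer 0 (wander) idle — none
  layer 1 (phototaxis) active — suppresses: (-2, 1)
  layer 2 (cruise) active — inhibits: none
  layer 3 (dock) idle — unchanged: none
  → actuator none
tick 3:
  layer 0 (wander) active — direct: (0, 2)
  layer 1 (phototaxis) idle — unchanged: (0, 2)
  layer 2 (cruise) active — inhibits: none
  layer 3 (dock) active — suppresses: (-2, -3)
  → actuator (-2, -3)

-2 -3
none
none
-2 -3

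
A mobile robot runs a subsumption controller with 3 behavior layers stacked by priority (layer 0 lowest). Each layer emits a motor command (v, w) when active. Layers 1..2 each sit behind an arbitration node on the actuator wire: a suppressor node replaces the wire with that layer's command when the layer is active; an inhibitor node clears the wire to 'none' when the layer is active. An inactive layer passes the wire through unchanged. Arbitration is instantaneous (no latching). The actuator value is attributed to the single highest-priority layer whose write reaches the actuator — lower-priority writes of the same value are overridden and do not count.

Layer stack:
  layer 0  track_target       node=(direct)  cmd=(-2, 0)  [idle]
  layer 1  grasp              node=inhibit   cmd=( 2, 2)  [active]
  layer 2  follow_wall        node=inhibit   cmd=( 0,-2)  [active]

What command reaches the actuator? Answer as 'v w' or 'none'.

L0 track_target: idle → wire = none
L1 grasp: active, inhibitor → wire = none
L2 follow_wall: active, inhibitor → wire = none
actuator = none

none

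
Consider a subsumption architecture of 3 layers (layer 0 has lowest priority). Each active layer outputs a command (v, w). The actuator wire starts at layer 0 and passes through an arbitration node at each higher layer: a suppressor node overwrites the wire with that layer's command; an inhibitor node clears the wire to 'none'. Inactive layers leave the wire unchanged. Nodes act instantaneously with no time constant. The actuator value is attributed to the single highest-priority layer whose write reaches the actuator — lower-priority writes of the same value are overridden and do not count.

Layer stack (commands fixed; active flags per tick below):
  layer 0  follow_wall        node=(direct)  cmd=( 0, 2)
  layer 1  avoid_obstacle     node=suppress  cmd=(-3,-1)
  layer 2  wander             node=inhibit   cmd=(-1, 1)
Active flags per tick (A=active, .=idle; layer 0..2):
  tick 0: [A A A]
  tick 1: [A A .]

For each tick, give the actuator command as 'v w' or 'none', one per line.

none
-3 -1

tick 0:
  [0] follow_wall on; wire := (0, 2)
  [1] avoid_obstacle on (suppress); wire := (-3, -1)
  [2] wander on (inhibit); wire := none
  output none
tick 1:
  [0] follow_wall on; wire := (0, 2)
  [1] avoid_obstacle on (suppress); wire := (-3, -1)
  [2] wander off; pass (-3, -1)
  output (-3, -1)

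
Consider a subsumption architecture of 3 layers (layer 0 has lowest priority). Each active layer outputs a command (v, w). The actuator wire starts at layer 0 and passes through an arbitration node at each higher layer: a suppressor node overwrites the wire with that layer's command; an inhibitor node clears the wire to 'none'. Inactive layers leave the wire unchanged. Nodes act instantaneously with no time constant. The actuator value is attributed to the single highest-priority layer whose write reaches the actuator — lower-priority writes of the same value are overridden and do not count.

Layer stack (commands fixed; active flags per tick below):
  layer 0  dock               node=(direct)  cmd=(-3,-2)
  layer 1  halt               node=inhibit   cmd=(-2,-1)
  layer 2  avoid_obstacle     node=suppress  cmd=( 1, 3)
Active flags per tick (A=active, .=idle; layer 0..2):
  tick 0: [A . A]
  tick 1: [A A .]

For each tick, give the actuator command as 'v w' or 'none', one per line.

tick 0:
  [0] dock on; wire := (-3, -2)
  [1] halt off; pass (-3, -2)
  [2] avoid_obstacle on (suppress); wire := (1, 3)
  output (1, 3)
tick 1:
  [0] dock on; wire := (-3, -2)
  [1] halt on (inhibit); wire := none
  [2] avoid_obstacle off; pass none
  output none

1 3
none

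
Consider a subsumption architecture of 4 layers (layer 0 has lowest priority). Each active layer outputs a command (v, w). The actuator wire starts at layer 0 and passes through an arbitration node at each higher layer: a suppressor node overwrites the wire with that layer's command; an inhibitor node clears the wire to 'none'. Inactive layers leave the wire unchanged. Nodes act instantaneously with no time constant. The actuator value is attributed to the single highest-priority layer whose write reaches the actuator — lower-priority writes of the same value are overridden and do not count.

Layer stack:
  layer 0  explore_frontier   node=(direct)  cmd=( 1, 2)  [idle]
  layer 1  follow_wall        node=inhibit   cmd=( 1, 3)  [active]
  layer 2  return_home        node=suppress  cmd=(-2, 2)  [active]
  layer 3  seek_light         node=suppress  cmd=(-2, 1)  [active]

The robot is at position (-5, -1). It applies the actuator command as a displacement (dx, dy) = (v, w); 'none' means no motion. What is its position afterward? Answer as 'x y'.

layer 0 (explore_frontier) idle — none
layer 1 (follow_wall) active — inhibits: none
layer 2 (return_home) active — suppresses: (-2, 2)
layer 3 (seek_light) active — suppresses: (-2, 1)
→ actuator (-2, 1)
position: (-5, -1) + (-2, 1) = (-7, 0)

-7 0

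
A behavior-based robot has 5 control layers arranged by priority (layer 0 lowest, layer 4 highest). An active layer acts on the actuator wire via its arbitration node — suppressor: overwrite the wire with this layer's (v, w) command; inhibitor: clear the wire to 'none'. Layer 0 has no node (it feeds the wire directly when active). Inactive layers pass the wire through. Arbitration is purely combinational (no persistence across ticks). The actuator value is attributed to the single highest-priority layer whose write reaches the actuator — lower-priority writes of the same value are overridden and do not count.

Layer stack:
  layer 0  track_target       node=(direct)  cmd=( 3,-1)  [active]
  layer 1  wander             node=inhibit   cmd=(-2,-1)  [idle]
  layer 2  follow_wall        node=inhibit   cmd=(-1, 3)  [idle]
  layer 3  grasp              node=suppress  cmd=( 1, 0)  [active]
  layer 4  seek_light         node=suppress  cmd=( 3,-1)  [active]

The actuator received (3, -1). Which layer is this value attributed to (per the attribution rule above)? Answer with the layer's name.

layer 0 (track_target) active — direct: (3, -1)
layer 1 (wander) idle — unchanged: (3, -1)
layer 2 (follow_wall) idle — unchanged: (3, -1)
layer 3 (grasp) active — suppresses: (1, 0)
layer 4 (seek_light) active — suppresses: (3, -1)
→ actuator (3, -1)
last writer: layer 4 = seek_light

seek_light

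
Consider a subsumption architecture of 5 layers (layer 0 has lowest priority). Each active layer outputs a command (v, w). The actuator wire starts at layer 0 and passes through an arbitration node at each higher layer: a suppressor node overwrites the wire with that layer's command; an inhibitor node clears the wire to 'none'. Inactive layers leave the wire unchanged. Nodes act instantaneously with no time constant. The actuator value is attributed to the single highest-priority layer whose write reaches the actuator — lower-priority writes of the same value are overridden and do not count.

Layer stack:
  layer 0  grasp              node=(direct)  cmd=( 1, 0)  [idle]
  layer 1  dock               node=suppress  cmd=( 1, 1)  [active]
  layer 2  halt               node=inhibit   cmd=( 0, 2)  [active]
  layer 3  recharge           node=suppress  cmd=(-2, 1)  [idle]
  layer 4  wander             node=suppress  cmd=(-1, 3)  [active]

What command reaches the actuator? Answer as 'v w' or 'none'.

layer 0 (grasp) idle — none
layer 1 (dock) active — suppresses: (1, 1)
layer 2 (halt) active — inhibits: none
layer 3 (recharge) idle — unchanged: none
layer 4 (wander) active — suppresses: (-1, 3)
→ actuator (-1, 3)

-1 3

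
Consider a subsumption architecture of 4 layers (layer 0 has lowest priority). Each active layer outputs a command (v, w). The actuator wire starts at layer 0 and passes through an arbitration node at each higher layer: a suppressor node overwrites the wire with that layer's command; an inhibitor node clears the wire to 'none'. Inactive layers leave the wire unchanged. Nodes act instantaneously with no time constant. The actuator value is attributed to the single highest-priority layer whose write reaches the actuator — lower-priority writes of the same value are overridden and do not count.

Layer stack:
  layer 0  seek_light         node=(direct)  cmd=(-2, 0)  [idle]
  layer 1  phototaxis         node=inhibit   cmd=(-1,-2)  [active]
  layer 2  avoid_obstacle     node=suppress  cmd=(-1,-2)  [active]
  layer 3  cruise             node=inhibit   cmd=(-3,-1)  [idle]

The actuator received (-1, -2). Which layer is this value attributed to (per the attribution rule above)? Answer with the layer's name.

avoid_obstacle

[0] seek_light off; wire := none
[1] phototaxis on (inhibit); wire := none
[2] avoid_obstacle on (suppress); wire := (-1, -2)
[3] cruise off; pass (-1, -2)
output (-1, -2)
last writer: layer 2 = avoid_obstacle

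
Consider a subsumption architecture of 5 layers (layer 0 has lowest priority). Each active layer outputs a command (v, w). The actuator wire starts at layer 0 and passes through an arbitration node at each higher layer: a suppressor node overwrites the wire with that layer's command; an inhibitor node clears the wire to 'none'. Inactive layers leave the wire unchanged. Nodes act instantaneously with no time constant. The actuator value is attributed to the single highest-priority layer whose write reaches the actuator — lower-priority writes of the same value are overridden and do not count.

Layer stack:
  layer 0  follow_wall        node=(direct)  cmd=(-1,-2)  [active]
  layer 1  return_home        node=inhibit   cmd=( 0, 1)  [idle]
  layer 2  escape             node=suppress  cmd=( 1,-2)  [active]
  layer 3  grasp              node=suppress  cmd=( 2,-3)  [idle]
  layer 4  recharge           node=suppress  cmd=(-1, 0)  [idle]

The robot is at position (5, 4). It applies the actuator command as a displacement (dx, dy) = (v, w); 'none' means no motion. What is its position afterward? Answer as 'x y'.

6 2

layer 0 (follow_wall) active — direct: (-1, -2)
layer 1 (return_home) idle — unchanged: (-1, -2)
layer 2 (escape) active — suppresses: (1, -2)
layer 3 (grasp) idle — unchanged: (1, -2)
layer 4 (recharge) idle — unchanged: (1, -2)
→ actuator (1, -2)
position: (5, 4) + (1, -2) = (6, 2)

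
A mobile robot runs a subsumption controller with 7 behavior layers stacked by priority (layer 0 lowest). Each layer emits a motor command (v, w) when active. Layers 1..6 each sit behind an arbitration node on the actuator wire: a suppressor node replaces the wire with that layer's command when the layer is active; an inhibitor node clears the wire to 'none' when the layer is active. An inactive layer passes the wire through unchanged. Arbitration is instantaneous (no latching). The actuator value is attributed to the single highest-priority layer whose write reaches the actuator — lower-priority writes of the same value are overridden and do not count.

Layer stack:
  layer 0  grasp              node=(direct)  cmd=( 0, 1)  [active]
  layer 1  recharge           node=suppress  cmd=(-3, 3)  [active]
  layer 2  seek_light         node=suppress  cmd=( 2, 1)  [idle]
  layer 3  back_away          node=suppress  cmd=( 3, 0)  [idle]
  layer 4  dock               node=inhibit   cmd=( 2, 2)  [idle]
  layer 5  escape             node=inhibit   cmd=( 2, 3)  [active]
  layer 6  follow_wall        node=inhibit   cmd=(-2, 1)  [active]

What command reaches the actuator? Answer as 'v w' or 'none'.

L0 grasp: active, feeds wire = (0, 1)
L1 recharge: active, suppressor → wire = (-3, 3)
L2 seek_light: idle → wire stays (-3, 3)
L3 back_away: idle → wire stays (-3, 3)
L4 dock: idle → wire stays (-3, 3)
L5 escape: active, inhibitor → wire = none
L6 follow_wall: active, inhibitor → wire = none
actuator = none

none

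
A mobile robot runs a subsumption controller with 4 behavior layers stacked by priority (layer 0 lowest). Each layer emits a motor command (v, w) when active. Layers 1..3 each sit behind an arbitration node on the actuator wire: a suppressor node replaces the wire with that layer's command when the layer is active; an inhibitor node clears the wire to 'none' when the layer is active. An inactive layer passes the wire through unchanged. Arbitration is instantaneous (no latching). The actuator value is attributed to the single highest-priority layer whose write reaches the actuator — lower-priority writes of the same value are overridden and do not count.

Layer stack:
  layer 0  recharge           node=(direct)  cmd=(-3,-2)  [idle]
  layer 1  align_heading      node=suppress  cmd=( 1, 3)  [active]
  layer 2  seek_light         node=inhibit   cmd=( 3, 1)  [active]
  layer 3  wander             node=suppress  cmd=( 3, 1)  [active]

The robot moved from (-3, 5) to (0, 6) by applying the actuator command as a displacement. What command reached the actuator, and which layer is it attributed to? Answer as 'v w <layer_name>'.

displacement = (0, 6) − (-3, 5) = (3, 1)
[0] recharge off; wire := none
[1] align_heading on (suppress); wire := (1, 3)
[2] seek_light on (inhibit); wire := none
[3] wander on (suppress); wire := (3, 1)
output (3, 1) — from layer 3 (wander)

3 1 wander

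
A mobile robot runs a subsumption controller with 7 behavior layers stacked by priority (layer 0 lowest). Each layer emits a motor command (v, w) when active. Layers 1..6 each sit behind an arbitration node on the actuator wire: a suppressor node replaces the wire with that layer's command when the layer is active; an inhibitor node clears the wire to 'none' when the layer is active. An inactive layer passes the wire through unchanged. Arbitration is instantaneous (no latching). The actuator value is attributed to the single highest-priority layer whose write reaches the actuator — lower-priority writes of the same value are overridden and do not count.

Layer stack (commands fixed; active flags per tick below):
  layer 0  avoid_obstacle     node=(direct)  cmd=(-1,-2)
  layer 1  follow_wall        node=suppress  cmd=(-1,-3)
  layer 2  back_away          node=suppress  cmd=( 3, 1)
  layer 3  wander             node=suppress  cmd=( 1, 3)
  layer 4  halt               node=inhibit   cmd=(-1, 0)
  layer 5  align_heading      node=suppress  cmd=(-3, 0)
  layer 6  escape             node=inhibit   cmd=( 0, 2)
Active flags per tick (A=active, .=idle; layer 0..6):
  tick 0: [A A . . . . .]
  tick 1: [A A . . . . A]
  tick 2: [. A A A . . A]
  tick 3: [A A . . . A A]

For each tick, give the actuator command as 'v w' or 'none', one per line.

-1 -3
none
none
none

tick 0:
  L0 avoid_obstacle: active, feeds wire = (-1, -2)
  L1 follow_wall: active, suppressor → wire = (-1, -3)
  L2 back_away: idle → wire stays (-1, -3)
  L3 wander: idle → wire stays (-1, -3)
  L4 halt: idle → wire stays (-1, -3)
  L5 align_heading: idle → wire stays (-1, -3)
  L6 escape: idle → wire stays (-1, -3)
  actuator = (-1, -3)
tick 1:
  L0 avoid_obstacle: active, feeds wire = (-1, -2)
  L1 follow_wall: active, suppressor → wire = (-1, -3)
  L2 back_away: idle → wire stays (-1, -3)
  L3 wander: idle → wire stays (-1, -3)
  L4 halt: idle → wire stays (-1, -3)
  L5 align_heading: idle → wire stays (-1, -3)
  L6 escape: active, inhibitor → wire = none
  actuator = none
tick 2:
  L0 avoid_obstacle: idle → wire = none
  L1 follow_wall: active, suppressor → wire = (-1, -3)
  L2 back_away: active, suppressor → wire = (3, 1)
  L3 wander: active, suppressor → wire = (1, 3)
  L4 halt: idle → wire stays (1, 3)
  L5 align_heading: idle → wire stays (1, 3)
  L6 escape: active, inhibitor → wire = none
  actuator = none
tick 3:
  L0 avoid_obstacle: active, feeds wire = (-1, -2)
  L1 follow_wall: active, suppressor → wire = (-1, -3)
  L2 back_away: idle → wire stays (-1, -3)
  L3 wander: idle → wire stays (-1, -3)
  L4 halt: idle → wire stays (-1, -3)
  L5 align_heading: active, suppressor → wire = (-3, 0)
  L6 escape: active, inhibitor → wire = none
  actuator = none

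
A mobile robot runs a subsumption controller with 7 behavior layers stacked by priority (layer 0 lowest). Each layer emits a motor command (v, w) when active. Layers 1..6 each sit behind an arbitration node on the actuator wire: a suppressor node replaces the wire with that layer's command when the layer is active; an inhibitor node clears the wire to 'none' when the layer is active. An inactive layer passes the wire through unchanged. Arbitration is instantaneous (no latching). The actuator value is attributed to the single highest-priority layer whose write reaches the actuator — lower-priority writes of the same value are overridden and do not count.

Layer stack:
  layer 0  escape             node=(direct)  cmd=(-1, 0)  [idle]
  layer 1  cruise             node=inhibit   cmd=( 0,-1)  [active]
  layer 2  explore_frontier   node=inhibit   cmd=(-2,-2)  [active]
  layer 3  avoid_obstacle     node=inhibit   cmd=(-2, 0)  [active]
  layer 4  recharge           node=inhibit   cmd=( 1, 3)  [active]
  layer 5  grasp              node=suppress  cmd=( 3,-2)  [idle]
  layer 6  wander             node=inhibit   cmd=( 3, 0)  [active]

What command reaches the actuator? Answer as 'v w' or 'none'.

layer 0 (escape) idle — none
layer 1 (cruise) active — inhibits: none
layer 2 (explore_frontier) active — inhibits: none
layer 3 (avoid_obstacle) active — inhibits: none
layer 4 (recharge) active — inhibits: none
layer 5 (grasp) idle — unchanged: none
layer 6 (wander) active — inhibits: none
→ actuator none

none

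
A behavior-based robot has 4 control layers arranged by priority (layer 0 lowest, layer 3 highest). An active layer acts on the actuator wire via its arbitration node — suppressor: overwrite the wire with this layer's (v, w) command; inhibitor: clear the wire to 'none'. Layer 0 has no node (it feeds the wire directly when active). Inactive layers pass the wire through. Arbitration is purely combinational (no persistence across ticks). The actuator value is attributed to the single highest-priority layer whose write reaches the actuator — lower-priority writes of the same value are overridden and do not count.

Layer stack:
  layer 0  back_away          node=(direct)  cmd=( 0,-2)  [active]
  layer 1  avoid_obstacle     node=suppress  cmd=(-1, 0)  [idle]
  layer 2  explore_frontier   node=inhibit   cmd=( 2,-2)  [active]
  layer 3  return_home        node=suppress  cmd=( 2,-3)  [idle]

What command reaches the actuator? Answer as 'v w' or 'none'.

none

layer 0 (back_away) active — direct: (0, -2)
layer 1 (avoid_obstacle) idle — unchanged: (0, -2)
layer 2 (explore_frontier) active — inhibits: none
layer 3 (return_home) idle — unchanged: none
→ actuator none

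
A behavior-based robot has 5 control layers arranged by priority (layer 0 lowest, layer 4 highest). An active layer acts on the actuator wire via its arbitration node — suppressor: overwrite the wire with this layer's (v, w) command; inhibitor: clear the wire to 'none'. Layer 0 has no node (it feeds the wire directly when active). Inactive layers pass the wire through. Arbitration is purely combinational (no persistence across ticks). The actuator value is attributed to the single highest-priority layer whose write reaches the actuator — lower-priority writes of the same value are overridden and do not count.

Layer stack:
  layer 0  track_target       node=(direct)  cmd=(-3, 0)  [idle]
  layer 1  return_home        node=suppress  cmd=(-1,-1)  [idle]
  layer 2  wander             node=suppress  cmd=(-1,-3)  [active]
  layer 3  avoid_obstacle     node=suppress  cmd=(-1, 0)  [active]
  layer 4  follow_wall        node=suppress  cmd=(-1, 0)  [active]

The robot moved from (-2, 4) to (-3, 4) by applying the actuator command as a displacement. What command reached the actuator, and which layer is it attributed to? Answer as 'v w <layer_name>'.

-1 0 follow_wall

displacement = (-3, 4) − (-2, 4) = (-1, 0)
layer 0 (track_target) idle — none
layer 1 (return_home) idle — unchanged: none
layer 2 (wander) active — suppresses: (-1, -3)
layer 3 (avoid_obstacle) active — suppresses: (-1, 0)
layer 4 (follow_wall) active — suppresses: (-1, 0)
→ actuator (-1, 0) — from layer 4 (follow_wall)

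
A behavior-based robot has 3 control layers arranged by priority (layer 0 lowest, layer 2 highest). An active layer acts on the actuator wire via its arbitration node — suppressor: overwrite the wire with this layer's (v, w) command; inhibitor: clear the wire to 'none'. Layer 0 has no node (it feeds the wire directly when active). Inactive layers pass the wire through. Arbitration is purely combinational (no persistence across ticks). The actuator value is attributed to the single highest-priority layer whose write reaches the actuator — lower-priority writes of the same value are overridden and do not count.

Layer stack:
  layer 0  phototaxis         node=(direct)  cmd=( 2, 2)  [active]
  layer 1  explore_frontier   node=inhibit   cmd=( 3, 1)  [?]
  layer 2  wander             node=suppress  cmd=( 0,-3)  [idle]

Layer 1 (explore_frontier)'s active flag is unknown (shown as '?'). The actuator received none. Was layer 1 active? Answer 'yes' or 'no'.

If layer 1 is active=yes:
  actuator would be none
If layer 1 is active=no:
  actuator would be (2, 2)
Observed none, so layer 1 was active.

yes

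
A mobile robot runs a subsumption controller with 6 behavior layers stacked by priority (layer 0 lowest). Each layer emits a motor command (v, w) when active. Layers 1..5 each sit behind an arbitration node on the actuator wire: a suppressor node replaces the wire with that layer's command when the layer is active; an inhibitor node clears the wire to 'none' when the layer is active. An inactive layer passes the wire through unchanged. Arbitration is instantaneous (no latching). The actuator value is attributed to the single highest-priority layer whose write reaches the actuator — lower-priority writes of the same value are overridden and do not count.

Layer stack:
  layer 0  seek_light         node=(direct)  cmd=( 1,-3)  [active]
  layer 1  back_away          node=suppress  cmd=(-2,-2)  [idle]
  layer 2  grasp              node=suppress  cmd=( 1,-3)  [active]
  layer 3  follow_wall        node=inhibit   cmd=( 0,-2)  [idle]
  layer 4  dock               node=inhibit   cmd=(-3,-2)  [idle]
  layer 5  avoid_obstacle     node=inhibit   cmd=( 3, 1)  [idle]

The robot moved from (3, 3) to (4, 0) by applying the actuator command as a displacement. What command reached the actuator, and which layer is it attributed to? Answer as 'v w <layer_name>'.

1 -3 grasp

displacement = (4, 0) − (3, 3) = (1, -3)
[0] seek_light on; wire := (1, -3)
[1] back_away off; pass (1, -3)
[2] grasp on (suppress); wire := (1, -3)
[3] follow_wall off; pass (1, -3)
[4] dock off; pass (1, -3)
[5] avoid_obstacle off; pass (1, -3)
output (1, -3) — from layer 2 (grasp)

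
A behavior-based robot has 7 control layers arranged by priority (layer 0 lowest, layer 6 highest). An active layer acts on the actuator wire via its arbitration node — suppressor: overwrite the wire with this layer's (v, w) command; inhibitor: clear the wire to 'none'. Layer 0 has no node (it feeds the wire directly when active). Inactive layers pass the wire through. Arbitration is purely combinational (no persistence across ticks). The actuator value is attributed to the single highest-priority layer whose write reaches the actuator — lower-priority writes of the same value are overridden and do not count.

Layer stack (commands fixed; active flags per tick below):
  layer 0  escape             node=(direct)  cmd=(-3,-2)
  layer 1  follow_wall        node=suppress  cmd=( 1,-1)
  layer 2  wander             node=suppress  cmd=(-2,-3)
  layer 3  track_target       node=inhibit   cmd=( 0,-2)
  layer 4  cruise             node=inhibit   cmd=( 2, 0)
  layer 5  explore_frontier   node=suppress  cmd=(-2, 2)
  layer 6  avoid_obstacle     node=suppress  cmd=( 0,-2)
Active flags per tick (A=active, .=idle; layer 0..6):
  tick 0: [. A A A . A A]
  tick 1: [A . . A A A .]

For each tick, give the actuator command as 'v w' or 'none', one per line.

tick 0:
  L0 escape: idle → wire = none
  L1 follow_wall: active, suppressor → wire = (1, -1)
  L2 wander: active, suppressor → wire = (-2, -3)
  L3 track_target: active, inhibitor → wire = none
  L4 cruise: idle → wire stays none
  L5 explore_frontier: active, suppressor → wire = (-2, 2)
  L6 avoid_obstacle: active, suppressor → wire = (0, -2)
  actuator = (0, -2)
tick 1:
  L0 escape: active, feeds wire = (-3, -2)
  L1 follow_wall: idle → wire stays (-3, -2)
  L2 wander: idle → wire stays (-3, -2)
  L3 track_target: active, inhibitor → wire = none
  L4 cruise: active, inhibitor → wire = none
  L5 explore_frontier: active, suppressor → wire = (-2, 2)
  L6 avoid_obstacle: idle → wire stays (-2, 2)
  actuator = (-2, 2)

0 -2
-2 2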